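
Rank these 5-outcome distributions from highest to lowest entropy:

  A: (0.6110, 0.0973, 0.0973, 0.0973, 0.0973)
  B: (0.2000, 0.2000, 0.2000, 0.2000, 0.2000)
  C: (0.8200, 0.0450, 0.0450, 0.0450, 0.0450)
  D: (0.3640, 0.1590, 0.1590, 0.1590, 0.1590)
B > D > A > C

Key insight: Entropy is maximized by uniform distributions and minimized by concentrated distributions.

Entropies:
  H(A) = 1.7422 bits
  H(B) = 2.3219 bits
  H(C) = 1.0401 bits
  H(D) = 2.2180 bits

Ranking: B > D > A > C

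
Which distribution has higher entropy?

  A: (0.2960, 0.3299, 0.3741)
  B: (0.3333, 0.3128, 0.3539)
B

Both distributions are close to uniform, making this a harder comparison.

H(A) = 1.5783 bits
H(B) = 1.5831 bits

The distribution closer to uniform has higher entropy.
Answer: B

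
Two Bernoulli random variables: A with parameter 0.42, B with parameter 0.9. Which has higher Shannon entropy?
A

For binary distributions, entropy is maximized at p=0.5 and decreases as p moves toward 0 or 1.

H(A) = H(0.42) = 0.9815 bits
H(B) = H(0.9) = 0.4690 bits

Distribution A (p=0.42) is closer to uniform (p=0.5), so it has higher entropy.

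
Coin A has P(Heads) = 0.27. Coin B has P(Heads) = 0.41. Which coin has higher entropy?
B

For binary distributions, entropy is maximized at p=0.5 and decreases as p moves toward 0 or 1.

H(A) = H(0.27) = 0.8415 bits
H(B) = H(0.41) = 0.9765 bits

Distribution B (p=0.41) is closer to uniform (p=0.5), so it has higher entropy.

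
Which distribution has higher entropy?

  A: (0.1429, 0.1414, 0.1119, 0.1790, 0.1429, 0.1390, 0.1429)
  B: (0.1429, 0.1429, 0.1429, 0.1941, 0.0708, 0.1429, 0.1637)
A

Both distributions are close to uniform, making this a harder comparison.

H(A) = 2.7959 bits
H(B) = 2.7611 bits

The distribution closer to uniform has higher entropy.
Answer: A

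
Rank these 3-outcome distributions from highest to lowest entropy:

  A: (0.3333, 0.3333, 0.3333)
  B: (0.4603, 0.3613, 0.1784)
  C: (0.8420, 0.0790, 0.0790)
A > B > C

Key insight: Entropy is maximized by uniform distributions and minimized by concentrated distributions.

- Uniform distributions have maximum entropy log₂(3) = 1.5850 bits
- The more "peaked" or concentrated a distribution, the lower its entropy

Entropies:
  H(A) = 1.5850 bits
  H(B) = 1.4895 bits
  H(C) = 0.7875 bits

Ranking: A > B > C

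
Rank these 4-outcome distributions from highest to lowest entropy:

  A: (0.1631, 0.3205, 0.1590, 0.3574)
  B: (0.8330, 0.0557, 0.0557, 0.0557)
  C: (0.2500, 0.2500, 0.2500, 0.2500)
C > A > B

Key insight: Entropy is maximized by uniform distributions and minimized by concentrated distributions.

- Uniform distributions have maximum entropy log₂(4) = 2.0000 bits
- The more "peaked" or concentrated a distribution, the lower its entropy

Entropies:
  H(A) = 1.9051 bits
  H(B) = 0.9155 bits
  H(C) = 2.0000 bits

Ranking: C > A > B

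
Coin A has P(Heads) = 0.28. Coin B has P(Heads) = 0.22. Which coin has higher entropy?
A

For binary distributions, entropy is maximized at p=0.5 and decreases as p moves toward 0 or 1.

H(A) = H(0.28) = 0.8555 bits
H(B) = H(0.22) = 0.7602 bits

Distribution A (p=0.28) is closer to uniform (p=0.5), so it has higher entropy.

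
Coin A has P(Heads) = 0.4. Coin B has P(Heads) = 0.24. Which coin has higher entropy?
A

For binary distributions, entropy is maximized at p=0.5 and decreases as p moves toward 0 or 1.

H(A) = H(0.4) = 0.9710 bits
H(B) = H(0.24) = 0.7950 bits

Distribution A (p=0.4) is closer to uniform (p=0.5), so it has higher entropy.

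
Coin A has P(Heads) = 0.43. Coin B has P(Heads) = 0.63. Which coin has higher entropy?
A

For binary distributions, entropy is maximized at p=0.5 and decreases as p moves toward 0 or 1.

H(A) = H(0.43) = 0.9858 bits
H(B) = H(0.63) = 0.9507 bits

Distribution A (p=0.43) is closer to uniform (p=0.5), so it has higher entropy.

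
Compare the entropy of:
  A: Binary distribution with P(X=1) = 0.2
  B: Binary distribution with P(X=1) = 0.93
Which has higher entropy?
A

For binary distributions, entropy is maximized at p=0.5 and decreases as p moves toward 0 or 1.

H(A) = H(0.2) = 0.7219 bits
H(B) = H(0.93) = 0.3659 bits

Distribution A (p=0.2) is closer to uniform (p=0.5), so it has higher entropy.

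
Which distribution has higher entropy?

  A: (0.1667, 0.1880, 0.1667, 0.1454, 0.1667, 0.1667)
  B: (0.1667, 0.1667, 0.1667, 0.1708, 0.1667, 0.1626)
B

Both distributions are close to uniform, making this a harder comparison.

H(A) = 2.5810 bits
H(B) = 2.5848 bits

The distribution closer to uniform has higher entropy.
Answer: B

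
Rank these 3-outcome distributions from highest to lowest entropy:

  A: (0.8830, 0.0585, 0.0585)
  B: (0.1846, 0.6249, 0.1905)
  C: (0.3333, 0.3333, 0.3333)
C > B > A

Key insight: Entropy is maximized by uniform distributions and minimized by concentrated distributions.

- Uniform distributions have maximum entropy log₂(3) = 1.5850 bits
- The more "peaked" or concentrated a distribution, the lower its entropy

Entropies:
  H(A) = 0.6377 bits
  H(B) = 1.3295 bits
  H(C) = 1.5850 bits

Ranking: C > B > A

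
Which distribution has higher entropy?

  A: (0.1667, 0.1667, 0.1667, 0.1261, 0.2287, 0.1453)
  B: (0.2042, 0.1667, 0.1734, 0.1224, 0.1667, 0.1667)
B

Both distributions are close to uniform, making this a harder comparison.

H(A) = 2.5602 bits
H(B) = 2.5697 bits

The distribution closer to uniform has higher entropy.
Answer: B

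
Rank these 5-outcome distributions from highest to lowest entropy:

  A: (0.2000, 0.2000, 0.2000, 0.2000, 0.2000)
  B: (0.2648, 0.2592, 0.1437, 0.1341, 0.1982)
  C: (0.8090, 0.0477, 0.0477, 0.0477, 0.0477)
A > B > C

Key insight: Entropy is maximized by uniform distributions and minimized by concentrated distributions.

- Uniform distributions have maximum entropy log₂(5) = 2.3219 bits
- The more "peaked" or concentrated a distribution, the lower its entropy

Entropies:
  H(A) = 2.3219 bits
  H(B) = 2.2663 bits
  H(C) = 1.0856 bits

Ranking: A > B > C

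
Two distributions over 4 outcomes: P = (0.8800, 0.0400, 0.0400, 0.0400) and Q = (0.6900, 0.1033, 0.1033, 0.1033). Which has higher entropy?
Q

P is highly concentrated on one outcome (88%), making it nearly deterministic. Q spreads its mass more evenly (max 69%). The more spread-out distribution has higher entropy: H(P) ≈ 0.720 bits, H(Q) ≈ 1.385 bits.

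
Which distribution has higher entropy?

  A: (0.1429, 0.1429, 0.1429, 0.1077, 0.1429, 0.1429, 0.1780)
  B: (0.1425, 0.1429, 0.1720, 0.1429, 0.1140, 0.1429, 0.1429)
B

Both distributions are close to uniform, making this a harder comparison.

H(A) = 2.7948 bits
H(B) = 2.7988 bits

The distribution closer to uniform has higher entropy.
Answer: B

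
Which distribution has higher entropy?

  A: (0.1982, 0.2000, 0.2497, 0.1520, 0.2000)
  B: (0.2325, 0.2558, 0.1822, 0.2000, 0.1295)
A

Both distributions are close to uniform, making this a harder comparison.

H(A) = 2.3046 bits
H(B) = 2.2863 bits

The distribution closer to uniform has higher entropy.
Answer: A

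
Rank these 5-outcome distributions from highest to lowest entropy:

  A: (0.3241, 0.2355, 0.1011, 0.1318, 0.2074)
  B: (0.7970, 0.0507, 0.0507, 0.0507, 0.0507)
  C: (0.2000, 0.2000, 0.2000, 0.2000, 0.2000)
C > A > B

Key insight: Entropy is maximized by uniform distributions and minimized by concentrated distributions.

- Uniform distributions have maximum entropy log₂(5) = 2.3219 bits
- The more "peaked" or concentrated a distribution, the lower its entropy

Entropies:
  H(A) = 2.2085 bits
  H(B) = 1.1339 bits
  H(C) = 2.3219 bits

Ranking: C > A > B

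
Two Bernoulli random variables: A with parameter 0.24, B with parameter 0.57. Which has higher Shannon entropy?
B

For binary distributions, entropy is maximized at p=0.5 and decreases as p moves toward 0 or 1.

H(A) = H(0.24) = 0.7950 bits
H(B) = H(0.57) = 0.9858 bits

Distribution B (p=0.57) is closer to uniform (p=0.5), so it has higher entropy.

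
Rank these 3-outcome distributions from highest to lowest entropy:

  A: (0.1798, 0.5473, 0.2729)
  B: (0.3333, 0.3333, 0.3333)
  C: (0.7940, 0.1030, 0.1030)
B > A > C

Key insight: Entropy is maximized by uniform distributions and minimized by concentrated distributions.

- Uniform distributions have maximum entropy log₂(3) = 1.5850 bits
- The more "peaked" or concentrated a distribution, the lower its entropy

Entropies:
  H(A) = 1.4324 bits
  H(B) = 1.5850 bits
  H(C) = 0.9398 bits

Ranking: B > A > C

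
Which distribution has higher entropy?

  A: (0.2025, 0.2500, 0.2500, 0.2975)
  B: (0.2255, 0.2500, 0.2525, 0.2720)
B

Both distributions are close to uniform, making this a harder comparison.

H(A) = 1.9869 bits
H(B) = 1.9968 bits

The distribution closer to uniform has higher entropy.
Answer: B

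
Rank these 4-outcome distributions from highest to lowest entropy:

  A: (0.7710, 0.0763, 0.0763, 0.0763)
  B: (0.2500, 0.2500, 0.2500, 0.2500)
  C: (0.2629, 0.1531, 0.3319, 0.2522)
B > C > A

Key insight: Entropy is maximized by uniform distributions and minimized by concentrated distributions.

- Uniform distributions have maximum entropy log₂(4) = 2.0000 bits
- The more "peaked" or concentrated a distribution, the lower its entropy

Entropies:
  H(A) = 1.1392 bits
  H(B) = 2.0000 bits
  H(C) = 1.9505 bits

Ranking: B > C > A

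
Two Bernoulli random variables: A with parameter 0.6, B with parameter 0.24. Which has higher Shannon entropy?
A

For binary distributions, entropy is maximized at p=0.5 and decreases as p moves toward 0 or 1.

H(A) = H(0.6) = 0.9710 bits
H(B) = H(0.24) = 0.7950 bits

Distribution A (p=0.6) is closer to uniform (p=0.5), so it has higher entropy.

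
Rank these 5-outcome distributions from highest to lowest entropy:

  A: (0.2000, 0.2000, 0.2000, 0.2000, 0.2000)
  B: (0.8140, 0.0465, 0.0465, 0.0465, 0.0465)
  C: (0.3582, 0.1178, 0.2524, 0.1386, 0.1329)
A > C > B

Key insight: Entropy is maximized by uniform distributions and minimized by concentrated distributions.

- Uniform distributions have maximum entropy log₂(5) = 2.3219 bits
- The more "peaked" or concentrated a distribution, the lower its entropy

Entropies:
  H(A) = 2.3219 bits
  H(B) = 1.0650 bits
  H(C) = 2.1776 bits

Ranking: A > C > B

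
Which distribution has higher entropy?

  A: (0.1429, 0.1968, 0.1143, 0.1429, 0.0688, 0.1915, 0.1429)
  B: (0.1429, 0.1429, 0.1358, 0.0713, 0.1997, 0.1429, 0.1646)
B

Both distributions are close to uniform, making this a harder comparison.

H(A) = 2.7447 bits
H(B) = 2.7586 bits

The distribution closer to uniform has higher entropy.
Answer: B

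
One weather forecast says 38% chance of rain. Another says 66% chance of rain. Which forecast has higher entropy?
38% forecast

Treat each forecast as a Bernoulli distribution. Binary entropy is maximized at p=0.5 and falls off symmetrically toward 0 or 1. The 38% forecast is closer to 50%, so it is more uncertain. H(38%) ≈ 0.958 bits, H(66%) ≈ 0.925 bits.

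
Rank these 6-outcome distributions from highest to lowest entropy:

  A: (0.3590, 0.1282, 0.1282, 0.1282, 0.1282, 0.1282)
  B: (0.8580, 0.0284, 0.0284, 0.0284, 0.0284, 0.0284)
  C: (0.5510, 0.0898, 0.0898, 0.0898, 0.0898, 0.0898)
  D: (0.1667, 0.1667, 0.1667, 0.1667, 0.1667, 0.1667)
D > A > C > B

Key insight: Entropy is maximized by uniform distributions and minimized by concentrated distributions.

Entropies:
  H(A) = 2.4302 bits
  H(B) = 0.9192 bits
  H(C) = 2.0350 bits
  H(D) = 2.5850 bits

Ranking: D > A > C > B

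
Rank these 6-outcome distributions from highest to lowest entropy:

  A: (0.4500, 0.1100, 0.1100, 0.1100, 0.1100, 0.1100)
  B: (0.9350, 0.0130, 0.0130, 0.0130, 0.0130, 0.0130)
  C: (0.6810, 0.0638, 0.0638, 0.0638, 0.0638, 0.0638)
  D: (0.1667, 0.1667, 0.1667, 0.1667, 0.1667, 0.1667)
D > A > C > B

Key insight: Entropy is maximized by uniform distributions and minimized by concentrated distributions.

Entropies:
  H(A) = 2.2698 bits
  H(B) = 0.4979 bits
  H(C) = 1.6440 bits
  H(D) = 2.5850 bits

Ranking: D > A > C > B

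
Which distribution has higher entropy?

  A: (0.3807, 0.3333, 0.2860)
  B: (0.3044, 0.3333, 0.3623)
B

Both distributions are close to uniform, making this a harder comparison.

H(A) = 1.5752 bits
H(B) = 1.5813 bits

The distribution closer to uniform has higher entropy.
Answer: B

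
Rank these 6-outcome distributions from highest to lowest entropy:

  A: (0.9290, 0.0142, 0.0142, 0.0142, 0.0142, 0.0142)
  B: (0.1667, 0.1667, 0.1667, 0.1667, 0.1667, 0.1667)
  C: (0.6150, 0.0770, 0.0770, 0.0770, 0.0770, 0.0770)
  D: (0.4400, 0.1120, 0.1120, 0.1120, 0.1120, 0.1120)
B > D > C > A

Key insight: Entropy is maximized by uniform distributions and minimized by concentrated distributions.

Entropies:
  H(A) = 0.5345 bits
  H(B) = 2.5850 bits
  H(C) = 1.8554 bits
  H(D) = 2.2899 bits

Ranking: B > D > C > A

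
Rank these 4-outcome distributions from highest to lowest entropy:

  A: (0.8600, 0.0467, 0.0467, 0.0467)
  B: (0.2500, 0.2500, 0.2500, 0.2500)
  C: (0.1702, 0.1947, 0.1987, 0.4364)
B > C > A

Key insight: Entropy is maximized by uniform distributions and minimized by concentrated distributions.

- Uniform distributions have maximum entropy log₂(4) = 2.0000 bits
- The more "peaked" or concentrated a distribution, the lower its entropy

Entropies:
  H(A) = 0.8061 bits
  H(B) = 2.0000 bits
  H(C) = 1.8797 bits

Ranking: B > C > A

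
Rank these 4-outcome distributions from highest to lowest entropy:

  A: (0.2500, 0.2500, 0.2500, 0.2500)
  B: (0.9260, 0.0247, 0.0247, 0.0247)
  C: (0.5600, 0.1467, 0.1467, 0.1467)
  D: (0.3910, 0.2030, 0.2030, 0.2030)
A > D > C > B

Key insight: Entropy is maximized by uniform distributions and minimized by concentrated distributions.

Entropies:
  H(A) = 2.0000 bits
  H(B) = 0.4980 bits
  H(C) = 1.6870 bits
  H(D) = 1.9307 bits

Ranking: A > D > C > B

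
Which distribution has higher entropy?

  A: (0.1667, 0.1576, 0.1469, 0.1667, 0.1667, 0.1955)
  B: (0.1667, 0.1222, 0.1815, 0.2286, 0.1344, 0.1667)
A

Both distributions are close to uniform, making this a harder comparison.

H(A) = 2.5794 bits
H(B) = 2.5549 bits

The distribution closer to uniform has higher entropy.
Answer: A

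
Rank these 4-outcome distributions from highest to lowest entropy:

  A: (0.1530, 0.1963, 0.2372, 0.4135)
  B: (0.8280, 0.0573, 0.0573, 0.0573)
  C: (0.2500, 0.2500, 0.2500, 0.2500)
C > A > B

Key insight: Entropy is maximized by uniform distributions and minimized by concentrated distributions.

- Uniform distributions have maximum entropy log₂(4) = 2.0000 bits
- The more "peaked" or concentrated a distribution, the lower its entropy

Entropies:
  H(A) = 1.8946 bits
  H(B) = 0.9349 bits
  H(C) = 2.0000 bits

Ranking: C > A > B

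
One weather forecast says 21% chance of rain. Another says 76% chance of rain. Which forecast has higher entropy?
76% forecast

Treat each forecast as a Bernoulli distribution. Binary entropy is maximized at p=0.5 and falls off symmetrically toward 0 or 1. The 76% forecast is closer to 50%, so it is more uncertain. H(21%) ≈ 0.741 bits, H(76%) ≈ 0.795 bits.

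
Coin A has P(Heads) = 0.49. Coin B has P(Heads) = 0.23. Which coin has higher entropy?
A

For binary distributions, entropy is maximized at p=0.5 and decreases as p moves toward 0 or 1.

H(A) = H(0.49) = 0.9997 bits
H(B) = H(0.23) = 0.7780 bits

Distribution A (p=0.49) is closer to uniform (p=0.5), so it has higher entropy.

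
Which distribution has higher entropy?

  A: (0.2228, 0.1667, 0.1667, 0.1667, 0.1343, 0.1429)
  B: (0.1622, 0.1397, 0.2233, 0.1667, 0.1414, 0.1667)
B

Both distributions are close to uniform, making this a harder comparison.

H(A) = 2.5652 bits
H(B) = 2.5661 bits

The distribution closer to uniform has higher entropy.
Answer: B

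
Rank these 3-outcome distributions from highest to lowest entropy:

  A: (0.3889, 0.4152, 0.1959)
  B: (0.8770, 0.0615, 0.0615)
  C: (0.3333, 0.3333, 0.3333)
C > A > B

Key insight: Entropy is maximized by uniform distributions and minimized by concentrated distributions.

- Uniform distributions have maximum entropy log₂(3) = 1.5850 bits
- The more "peaked" or concentrated a distribution, the lower its entropy

Entropies:
  H(A) = 1.5171 bits
  H(B) = 0.6609 bits
  H(C) = 1.5850 bits

Ranking: C > A > B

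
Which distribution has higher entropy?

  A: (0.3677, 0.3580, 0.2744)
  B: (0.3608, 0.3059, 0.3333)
B

Both distributions are close to uniform, making this a harder comparison.

H(A) = 1.5732 bits
H(B) = 1.5817 bits

The distribution closer to uniform has higher entropy.
Answer: B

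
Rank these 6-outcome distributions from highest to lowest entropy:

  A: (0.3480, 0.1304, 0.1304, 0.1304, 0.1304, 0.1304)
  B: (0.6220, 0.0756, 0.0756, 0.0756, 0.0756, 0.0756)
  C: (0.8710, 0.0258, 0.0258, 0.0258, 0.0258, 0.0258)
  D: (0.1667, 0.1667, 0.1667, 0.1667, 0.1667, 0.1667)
D > A > B > C

Key insight: Entropy is maximized by uniform distributions and minimized by concentrated distributions.

Entropies:
  H(A) = 2.4462 bits
  H(B) = 1.8343 bits
  H(C) = 0.8542 bits
  H(D) = 2.5850 bits

Ranking: D > A > B > C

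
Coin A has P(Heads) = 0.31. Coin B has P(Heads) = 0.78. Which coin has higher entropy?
A

For binary distributions, entropy is maximized at p=0.5 and decreases as p moves toward 0 or 1.

H(A) = H(0.31) = 0.8932 bits
H(B) = H(0.78) = 0.7602 bits

Distribution A (p=0.31) is closer to uniform (p=0.5), so it has higher entropy.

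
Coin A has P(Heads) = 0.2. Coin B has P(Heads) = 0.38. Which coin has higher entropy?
B

For binary distributions, entropy is maximized at p=0.5 and decreases as p moves toward 0 or 1.

H(A) = H(0.2) = 0.7219 bits
H(B) = H(0.38) = 0.9580 bits

Distribution B (p=0.38) is closer to uniform (p=0.5), so it has higher entropy.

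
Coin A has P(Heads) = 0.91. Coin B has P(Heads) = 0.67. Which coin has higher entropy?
B

For binary distributions, entropy is maximized at p=0.5 and decreases as p moves toward 0 or 1.

H(A) = H(0.91) = 0.4365 bits
H(B) = H(0.67) = 0.9149 bits

Distribution B (p=0.67) is closer to uniform (p=0.5), so it has higher entropy.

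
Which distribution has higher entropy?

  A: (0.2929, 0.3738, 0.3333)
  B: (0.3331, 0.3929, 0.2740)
A

Both distributions are close to uniform, making this a harder comparison.

H(A) = 1.5779 bits
H(B) = 1.5696 bits

The distribution closer to uniform has higher entropy.
Answer: A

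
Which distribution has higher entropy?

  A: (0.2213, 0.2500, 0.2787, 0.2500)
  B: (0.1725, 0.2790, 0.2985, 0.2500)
A

Both distributions are close to uniform, making this a harder comparison.

H(A) = 1.9952 bits
H(B) = 1.9718 bits

The distribution closer to uniform has higher entropy.
Answer: A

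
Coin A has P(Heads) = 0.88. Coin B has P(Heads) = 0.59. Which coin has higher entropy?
B

For binary distributions, entropy is maximized at p=0.5 and decreases as p moves toward 0 or 1.

H(A) = H(0.88) = 0.5294 bits
H(B) = H(0.59) = 0.9765 bits

Distribution B (p=0.59) is closer to uniform (p=0.5), so it has higher entropy.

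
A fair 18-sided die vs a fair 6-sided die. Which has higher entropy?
18-sided die

Both are uniform distributions; for uniform over n outcomes, H = log₂(n). H(18-sided) = log₂(18) = 4.170 bits and H(6-sided) = log₂(6) = 2.585 bits. More outcomes in a uniform distribution means higher entropy.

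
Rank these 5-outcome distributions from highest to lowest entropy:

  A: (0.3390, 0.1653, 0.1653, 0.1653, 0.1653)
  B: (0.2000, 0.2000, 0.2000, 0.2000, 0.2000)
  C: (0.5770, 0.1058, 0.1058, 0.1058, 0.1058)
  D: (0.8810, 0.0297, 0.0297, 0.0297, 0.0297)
B > A > C > D

Key insight: Entropy is maximized by uniform distributions and minimized by concentrated distributions.

Entropies:
  H(A) = 2.2459 bits
  H(B) = 2.3219 bits
  H(C) = 1.8288 bits
  H(D) = 0.7645 bits

Ranking: B > A > C > D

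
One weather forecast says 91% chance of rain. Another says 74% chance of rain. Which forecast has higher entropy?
74% forecast

Treat each forecast as a Bernoulli distribution. Binary entropy is maximized at p=0.5 and falls off symmetrically toward 0 or 1. The 74% forecast is closer to 50%, so it is more uncertain. H(91%) ≈ 0.436 bits, H(74%) ≈ 0.827 bits.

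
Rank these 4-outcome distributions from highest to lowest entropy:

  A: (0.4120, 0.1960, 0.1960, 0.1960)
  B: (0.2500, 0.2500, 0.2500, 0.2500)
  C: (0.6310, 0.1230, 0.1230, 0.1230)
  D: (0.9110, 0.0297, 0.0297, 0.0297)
B > A > C > D

Key insight: Entropy is maximized by uniform distributions and minimized by concentrated distributions.

Entropies:
  H(A) = 1.9095 bits
  H(B) = 2.0000 bits
  H(C) = 1.5348 bits
  H(D) = 0.5742 bits

Ranking: B > A > C > D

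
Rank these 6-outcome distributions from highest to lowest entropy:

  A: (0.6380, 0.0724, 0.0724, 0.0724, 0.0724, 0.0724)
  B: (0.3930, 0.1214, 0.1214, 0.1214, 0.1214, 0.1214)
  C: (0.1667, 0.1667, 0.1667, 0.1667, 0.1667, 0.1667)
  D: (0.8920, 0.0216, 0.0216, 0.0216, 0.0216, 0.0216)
C > B > A > D

Key insight: Entropy is maximized by uniform distributions and minimized by concentrated distributions.

Entropies:
  H(A) = 1.7849 bits
  H(B) = 2.3761 bits
  H(C) = 2.5850 bits
  H(D) = 0.7446 bits

Ranking: C > B > A > D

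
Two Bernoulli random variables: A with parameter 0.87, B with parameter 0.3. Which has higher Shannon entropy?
B

For binary distributions, entropy is maximized at p=0.5 and decreases as p moves toward 0 or 1.

H(A) = H(0.87) = 0.5574 bits
H(B) = H(0.3) = 0.8813 bits

Distribution B (p=0.3) is closer to uniform (p=0.5), so it has higher entropy.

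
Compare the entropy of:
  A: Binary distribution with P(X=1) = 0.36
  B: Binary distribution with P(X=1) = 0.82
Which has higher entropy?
A

For binary distributions, entropy is maximized at p=0.5 and decreases as p moves toward 0 or 1.

H(A) = H(0.36) = 0.9427 bits
H(B) = H(0.82) = 0.6801 bits

Distribution A (p=0.36) is closer to uniform (p=0.5), so it has higher entropy.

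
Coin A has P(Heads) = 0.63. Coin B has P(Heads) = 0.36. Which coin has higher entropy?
A

For binary distributions, entropy is maximized at p=0.5 and decreases as p moves toward 0 or 1.

H(A) = H(0.63) = 0.9507 bits
H(B) = H(0.36) = 0.9427 bits

Distribution A (p=0.63) is closer to uniform (p=0.5), so it has higher entropy.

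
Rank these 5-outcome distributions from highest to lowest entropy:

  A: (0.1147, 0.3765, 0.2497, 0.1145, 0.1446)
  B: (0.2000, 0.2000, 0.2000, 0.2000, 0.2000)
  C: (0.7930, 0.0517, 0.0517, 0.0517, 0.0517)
B > A > C

Key insight: Entropy is maximized by uniform distributions and minimized by concentrated distributions.

- Uniform distributions have maximum entropy log₂(5) = 2.3219 bits
- The more "peaked" or concentrated a distribution, the lower its entropy

Entropies:
  H(A) = 2.1502 bits
  H(B) = 2.3219 bits
  H(C) = 1.1497 bits

Ranking: B > A > C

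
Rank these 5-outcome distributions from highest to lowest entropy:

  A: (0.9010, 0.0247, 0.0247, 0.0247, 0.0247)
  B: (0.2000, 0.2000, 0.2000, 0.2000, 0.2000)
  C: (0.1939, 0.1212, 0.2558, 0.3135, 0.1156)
B > C > A

Key insight: Entropy is maximized by uniform distributions and minimized by concentrated distributions.

- Uniform distributions have maximum entropy log₂(5) = 2.3219 bits
- The more "peaked" or concentrated a distribution, the lower its entropy

Entropies:
  H(A) = 0.6638 bits
  H(B) = 2.3219 bits
  H(C) = 2.2155 bits

Ranking: B > C > A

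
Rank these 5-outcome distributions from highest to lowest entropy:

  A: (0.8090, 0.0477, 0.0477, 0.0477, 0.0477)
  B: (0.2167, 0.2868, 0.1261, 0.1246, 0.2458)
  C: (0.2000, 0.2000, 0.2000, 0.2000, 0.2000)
C > B > A

Key insight: Entropy is maximized by uniform distributions and minimized by concentrated distributions.

- Uniform distributions have maximum entropy log₂(5) = 2.3219 bits
- The more "peaked" or concentrated a distribution, the lower its entropy

Entropies:
  H(A) = 1.0856 bits
  H(B) = 2.2436 bits
  H(C) = 2.3219 bits

Ranking: C > B > A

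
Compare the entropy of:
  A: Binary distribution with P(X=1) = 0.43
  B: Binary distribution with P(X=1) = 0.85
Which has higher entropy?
A

For binary distributions, entropy is maximized at p=0.5 and decreases as p moves toward 0 or 1.

H(A) = H(0.43) = 0.9858 bits
H(B) = H(0.85) = 0.6098 bits

Distribution A (p=0.43) is closer to uniform (p=0.5), so it has higher entropy.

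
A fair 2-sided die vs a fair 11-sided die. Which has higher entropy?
11-sided die

Both are uniform distributions; for uniform over n outcomes, H = log₂(n). H(2-sided) = log₂(2) = 1.000 bits and H(11-sided) = log₂(11) = 3.459 bits. More outcomes in a uniform distribution means higher entropy.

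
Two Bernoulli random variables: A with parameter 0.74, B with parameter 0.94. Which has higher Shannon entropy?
A

For binary distributions, entropy is maximized at p=0.5 and decreases as p moves toward 0 or 1.

H(A) = H(0.74) = 0.8267 bits
H(B) = H(0.94) = 0.3274 bits

Distribution A (p=0.74) is closer to uniform (p=0.5), so it has higher entropy.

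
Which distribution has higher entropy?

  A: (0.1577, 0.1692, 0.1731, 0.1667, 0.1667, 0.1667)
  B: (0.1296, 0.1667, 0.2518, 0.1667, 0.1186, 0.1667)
A

Both distributions are close to uniform, making this a harder comparison.

H(A) = 2.5844 bits
H(B) = 2.5403 bits

The distribution closer to uniform has higher entropy.
Answer: A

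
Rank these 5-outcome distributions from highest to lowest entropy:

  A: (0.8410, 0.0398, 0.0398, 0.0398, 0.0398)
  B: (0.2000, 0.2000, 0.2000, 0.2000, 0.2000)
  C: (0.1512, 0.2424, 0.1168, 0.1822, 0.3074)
B > C > A

Key insight: Entropy is maximized by uniform distributions and minimized by concentrated distributions.

- Uniform distributions have maximum entropy log₂(5) = 2.3219 bits
- The more "peaked" or concentrated a distribution, the lower its entropy

Entropies:
  H(A) = 0.9499 bits
  H(B) = 2.3219 bits
  H(C) = 2.2402 bits

Ranking: B > C > A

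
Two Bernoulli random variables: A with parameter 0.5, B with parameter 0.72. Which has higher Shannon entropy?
A

For binary distributions, entropy is maximized at p=0.5 and decreases as p moves toward 0 or 1.

H(A) = H(0.5) = 1.0000 bits
H(B) = H(0.72) = 0.8555 bits

Distribution A (p=0.5) is closer to uniform (p=0.5), so it has higher entropy.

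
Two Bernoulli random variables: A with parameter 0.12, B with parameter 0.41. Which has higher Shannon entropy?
B

For binary distributions, entropy is maximized at p=0.5 and decreases as p moves toward 0 or 1.

H(A) = H(0.12) = 0.5294 bits
H(B) = H(0.41) = 0.9765 bits

Distribution B (p=0.41) is closer to uniform (p=0.5), so it has higher entropy.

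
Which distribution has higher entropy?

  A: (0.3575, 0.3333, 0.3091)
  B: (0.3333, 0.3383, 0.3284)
B

Both distributions are close to uniform, making this a harder comparison.

H(A) = 1.5824 bits
H(B) = 1.5849 bits

The distribution closer to uniform has higher entropy.
Answer: B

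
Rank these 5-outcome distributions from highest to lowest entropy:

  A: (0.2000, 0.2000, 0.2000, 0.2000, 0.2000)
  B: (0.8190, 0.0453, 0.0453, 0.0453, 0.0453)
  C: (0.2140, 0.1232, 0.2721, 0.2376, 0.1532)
A > C > B

Key insight: Entropy is maximized by uniform distributions and minimized by concentrated distributions.

- Uniform distributions have maximum entropy log₂(5) = 2.3219 bits
- The more "peaked" or concentrated a distribution, the lower its entropy

Entropies:
  H(A) = 2.3219 bits
  H(B) = 1.0443 bits
  H(C) = 2.2663 bits

Ranking: A > C > B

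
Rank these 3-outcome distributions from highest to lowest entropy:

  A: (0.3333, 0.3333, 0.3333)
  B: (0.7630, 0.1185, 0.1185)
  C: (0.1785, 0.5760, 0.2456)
A > C > B

Key insight: Entropy is maximized by uniform distributions and minimized by concentrated distributions.

- Uniform distributions have maximum entropy log₂(3) = 1.5850 bits
- The more "peaked" or concentrated a distribution, the lower its entropy

Entropies:
  H(A) = 1.5850 bits
  H(B) = 1.0270 bits
  H(C) = 1.3996 bits

Ranking: A > C > B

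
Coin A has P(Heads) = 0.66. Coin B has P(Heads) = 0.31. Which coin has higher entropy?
A

For binary distributions, entropy is maximized at p=0.5 and decreases as p moves toward 0 or 1.

H(A) = H(0.66) = 0.9248 bits
H(B) = H(0.31) = 0.8932 bits

Distribution A (p=0.66) is closer to uniform (p=0.5), so it has higher entropy.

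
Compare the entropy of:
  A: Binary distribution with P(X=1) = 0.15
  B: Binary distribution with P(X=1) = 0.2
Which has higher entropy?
B

For binary distributions, entropy is maximized at p=0.5 and decreases as p moves toward 0 or 1.

H(A) = H(0.15) = 0.6098 bits
H(B) = H(0.2) = 0.7219 bits

Distribution B (p=0.2) is closer to uniform (p=0.5), so it has higher entropy.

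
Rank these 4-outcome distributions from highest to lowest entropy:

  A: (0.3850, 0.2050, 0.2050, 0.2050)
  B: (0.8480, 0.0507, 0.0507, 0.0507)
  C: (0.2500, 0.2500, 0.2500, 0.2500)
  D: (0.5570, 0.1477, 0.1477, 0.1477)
C > A > D > B

Key insight: Entropy is maximized by uniform distributions and minimized by concentrated distributions.

Entropies:
  H(A) = 1.9362 bits
  H(B) = 0.8557 bits
  H(C) = 2.0000 bits
  H(D) = 1.6927 bits

Ranking: C > A > D > B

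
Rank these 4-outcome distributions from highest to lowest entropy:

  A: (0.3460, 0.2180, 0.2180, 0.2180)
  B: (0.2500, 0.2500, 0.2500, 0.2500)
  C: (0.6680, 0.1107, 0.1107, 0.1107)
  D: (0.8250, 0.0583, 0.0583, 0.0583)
B > A > C > D

Key insight: Entropy is maximized by uniform distributions and minimized by concentrated distributions.

Entropies:
  H(A) = 1.9670 bits
  H(B) = 2.0000 bits
  H(C) = 1.4432 bits
  H(D) = 0.9464 bits

Ranking: B > A > C > D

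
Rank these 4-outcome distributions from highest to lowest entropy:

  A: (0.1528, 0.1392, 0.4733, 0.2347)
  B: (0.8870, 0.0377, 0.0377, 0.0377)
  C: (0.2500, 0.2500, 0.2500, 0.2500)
C > A > B

Key insight: Entropy is maximized by uniform distributions and minimized by concentrated distributions.

- Uniform distributions have maximum entropy log₂(4) = 2.0000 bits
- The more "peaked" or concentrated a distribution, the lower its entropy

Entropies:
  H(A) = 1.8117 bits
  H(B) = 0.6880 bits
  H(C) = 2.0000 bits

Ranking: C > A > B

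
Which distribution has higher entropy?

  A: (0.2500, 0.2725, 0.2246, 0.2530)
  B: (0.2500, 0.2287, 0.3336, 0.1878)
A

Both distributions are close to uniform, making this a harder comparison.

H(A) = 1.9966 bits
H(B) = 1.9682 bits

The distribution closer to uniform has higher entropy.
Answer: A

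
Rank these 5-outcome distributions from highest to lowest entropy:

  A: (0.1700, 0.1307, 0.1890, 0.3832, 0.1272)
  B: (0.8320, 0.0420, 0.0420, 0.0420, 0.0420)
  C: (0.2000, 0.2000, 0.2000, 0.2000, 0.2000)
C > A > B

Key insight: Entropy is maximized by uniform distributions and minimized by concentrated distributions.

- Uniform distributions have maximum entropy log₂(5) = 2.3219 bits
- The more "peaked" or concentrated a distribution, the lower its entropy

Entropies:
  H(A) = 2.1811 bits
  H(B) = 0.9891 bits
  H(C) = 2.3219 bits

Ranking: C > A > B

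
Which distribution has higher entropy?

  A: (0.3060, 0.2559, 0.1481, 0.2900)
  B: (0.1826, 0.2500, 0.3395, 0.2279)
B

Both distributions are close to uniform, making this a harder comparison.

H(A) = 1.9519 bits
H(B) = 1.9633 bits

The distribution closer to uniform has higher entropy.
Answer: B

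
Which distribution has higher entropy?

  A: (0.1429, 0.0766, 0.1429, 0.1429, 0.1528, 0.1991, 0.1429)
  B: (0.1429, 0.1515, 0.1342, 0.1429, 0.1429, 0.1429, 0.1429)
B

Both distributions are close to uniform, making this a harder comparison.

H(A) = 2.7660 bits
H(B) = 2.8066 bits

The distribution closer to uniform has higher entropy.
Answer: B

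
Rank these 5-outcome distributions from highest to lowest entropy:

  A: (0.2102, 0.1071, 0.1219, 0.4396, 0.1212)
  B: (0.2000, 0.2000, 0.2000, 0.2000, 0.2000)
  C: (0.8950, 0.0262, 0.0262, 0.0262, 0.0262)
B > A > C

Key insight: Entropy is maximized by uniform distributions and minimized by concentrated distributions.

- Uniform distributions have maximum entropy log₂(5) = 2.3219 bits
- The more "peaked" or concentrated a distribution, the lower its entropy

Entropies:
  H(A) = 2.0786 bits
  H(B) = 2.3219 bits
  H(C) = 0.6946 bits

Ranking: B > A > C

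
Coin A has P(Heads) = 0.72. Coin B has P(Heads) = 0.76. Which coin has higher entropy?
A

For binary distributions, entropy is maximized at p=0.5 and decreases as p moves toward 0 or 1.

H(A) = H(0.72) = 0.8555 bits
H(B) = H(0.76) = 0.7950 bits

Distribution A (p=0.72) is closer to uniform (p=0.5), so it has higher entropy.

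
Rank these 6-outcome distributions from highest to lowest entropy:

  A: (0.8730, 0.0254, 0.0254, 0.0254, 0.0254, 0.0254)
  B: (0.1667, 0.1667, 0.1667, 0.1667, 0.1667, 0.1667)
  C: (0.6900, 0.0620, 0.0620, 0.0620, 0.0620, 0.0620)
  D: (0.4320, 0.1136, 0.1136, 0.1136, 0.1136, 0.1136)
B > D > C > A

Key insight: Entropy is maximized by uniform distributions and minimized by concentrated distributions.

Entropies:
  H(A) = 0.8440 bits
  H(B) = 2.5850 bits
  H(C) = 1.6130 bits
  H(D) = 2.3055 bits

Ranking: B > D > C > A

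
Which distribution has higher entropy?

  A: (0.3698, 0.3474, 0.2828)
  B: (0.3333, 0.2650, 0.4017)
A

Both distributions are close to uniform, making this a harder comparison.

H(A) = 1.5759 bits
H(B) = 1.5646 bits

The distribution closer to uniform has higher entropy.
Answer: A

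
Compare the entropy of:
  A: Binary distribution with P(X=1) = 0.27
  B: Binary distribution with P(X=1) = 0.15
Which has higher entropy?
A

For binary distributions, entropy is maximized at p=0.5 and decreases as p moves toward 0 or 1.

H(A) = H(0.27) = 0.8415 bits
H(B) = H(0.15) = 0.6098 bits

Distribution A (p=0.27) is closer to uniform (p=0.5), so it has higher entropy.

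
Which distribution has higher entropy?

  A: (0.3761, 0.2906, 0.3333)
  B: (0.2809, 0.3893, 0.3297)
A

Both distributions are close to uniform, making this a harder comparison.

H(A) = 1.5770 bits
H(B) = 1.5722 bits

The distribution closer to uniform has higher entropy.
Answer: A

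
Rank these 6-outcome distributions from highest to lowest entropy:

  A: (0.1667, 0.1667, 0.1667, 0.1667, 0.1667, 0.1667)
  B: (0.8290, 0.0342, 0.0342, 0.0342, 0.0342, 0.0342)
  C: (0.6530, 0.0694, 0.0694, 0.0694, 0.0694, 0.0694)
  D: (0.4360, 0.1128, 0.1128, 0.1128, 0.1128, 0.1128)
A > D > C > B

Key insight: Entropy is maximized by uniform distributions and minimized by concentrated distributions.

Entropies:
  H(A) = 2.5850 bits
  H(B) = 1.0570 bits
  H(C) = 1.7371 bits
  H(D) = 2.2977 bits

Ranking: A > D > C > B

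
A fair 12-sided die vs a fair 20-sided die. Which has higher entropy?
20-sided die

Both are uniform distributions; for uniform over n outcomes, H = log₂(n). H(12-sided) = log₂(12) = 3.585 bits and H(20-sided) = log₂(20) = 4.322 bits. More outcomes in a uniform distribution means higher entropy.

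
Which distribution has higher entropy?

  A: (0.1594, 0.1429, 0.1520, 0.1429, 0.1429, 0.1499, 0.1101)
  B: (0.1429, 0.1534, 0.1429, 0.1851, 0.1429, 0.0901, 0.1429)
A

Both distributions are close to uniform, making this a harder comparison.

H(A) = 2.7995 bits
H(B) = 2.7824 bits

The distribution closer to uniform has higher entropy.
Answer: A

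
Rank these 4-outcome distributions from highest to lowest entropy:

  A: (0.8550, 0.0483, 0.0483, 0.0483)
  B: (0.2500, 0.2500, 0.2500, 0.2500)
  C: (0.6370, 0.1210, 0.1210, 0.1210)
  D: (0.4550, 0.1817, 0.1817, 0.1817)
B > D > C > A

Key insight: Entropy is maximized by uniform distributions and minimized by concentrated distributions.

Entropies:
  H(A) = 0.8270 bits
  H(B) = 2.0000 bits
  H(C) = 1.5205 bits
  H(D) = 1.8580 bits

Ranking: B > D > C > A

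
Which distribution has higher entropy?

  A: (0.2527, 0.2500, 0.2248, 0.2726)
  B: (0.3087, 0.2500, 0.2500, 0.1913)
A

Both distributions are close to uniform, making this a harder comparison.

H(A) = 1.9967 bits
H(B) = 1.9799 bits

The distribution closer to uniform has higher entropy.
Answer: A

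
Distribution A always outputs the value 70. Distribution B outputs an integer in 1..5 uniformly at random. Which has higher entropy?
B

A is deterministic, so H(A) = 0. B is uniform over 5 outcomes, so H(B) = log₂(5) = 2.322 bits. Any distribution with genuine randomness has higher entropy than a deterministic one.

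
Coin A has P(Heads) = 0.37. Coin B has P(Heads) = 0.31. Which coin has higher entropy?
A

For binary distributions, entropy is maximized at p=0.5 and decreases as p moves toward 0 or 1.

H(A) = H(0.37) = 0.9507 bits
H(B) = H(0.31) = 0.8932 bits

Distribution A (p=0.37) is closer to uniform (p=0.5), so it has higher entropy.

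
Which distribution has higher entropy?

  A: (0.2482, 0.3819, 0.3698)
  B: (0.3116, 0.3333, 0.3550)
B

Both distributions are close to uniform, making this a harder comparison.

H(A) = 1.5601 bits
H(B) = 1.5829 bits

The distribution closer to uniform has higher entropy.
Answer: B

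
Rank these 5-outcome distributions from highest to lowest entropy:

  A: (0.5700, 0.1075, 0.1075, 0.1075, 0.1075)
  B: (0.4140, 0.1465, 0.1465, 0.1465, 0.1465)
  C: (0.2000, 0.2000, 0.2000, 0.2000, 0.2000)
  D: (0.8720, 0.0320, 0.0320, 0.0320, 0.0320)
C > B > A > D

Key insight: Entropy is maximized by uniform distributions and minimized by concentrated distributions.

Entropies:
  H(A) = 1.8458 bits
  H(B) = 2.1506 bits
  H(C) = 2.3219 bits
  H(D) = 0.8079 bits

Ranking: C > B > A > D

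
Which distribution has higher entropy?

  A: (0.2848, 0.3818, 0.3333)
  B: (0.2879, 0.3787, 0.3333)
B

Both distributions are close to uniform, making this a harder comparison.

H(A) = 1.5747 bits
H(B) = 1.5760 bits

The distribution closer to uniform has higher entropy.
Answer: B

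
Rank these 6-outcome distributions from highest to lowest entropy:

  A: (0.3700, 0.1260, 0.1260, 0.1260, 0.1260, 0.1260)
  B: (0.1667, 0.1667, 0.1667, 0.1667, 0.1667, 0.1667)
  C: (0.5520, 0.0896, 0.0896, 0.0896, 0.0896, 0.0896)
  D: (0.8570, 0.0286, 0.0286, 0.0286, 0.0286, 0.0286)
B > A > C > D

Key insight: Entropy is maximized by uniform distributions and minimized by concentrated distributions.

Entropies:
  H(A) = 2.4135 bits
  H(B) = 2.5850 bits
  H(C) = 2.0324 bits
  H(D) = 0.9241 bits

Ranking: B > A > C > D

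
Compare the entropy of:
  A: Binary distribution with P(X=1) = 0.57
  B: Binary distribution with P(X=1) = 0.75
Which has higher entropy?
A

For binary distributions, entropy is maximized at p=0.5 and decreases as p moves toward 0 or 1.

H(A) = H(0.57) = 0.9858 bits
H(B) = H(0.75) = 0.8113 bits

Distribution A (p=0.57) is closer to uniform (p=0.5), so it has higher entropy.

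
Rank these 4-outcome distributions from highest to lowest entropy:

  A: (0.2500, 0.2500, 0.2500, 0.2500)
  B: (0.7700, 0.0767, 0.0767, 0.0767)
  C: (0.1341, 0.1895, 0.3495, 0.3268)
A > C > B

Key insight: Entropy is maximized by uniform distributions and minimized by concentrated distributions.

- Uniform distributions have maximum entropy log₂(4) = 2.0000 bits
- The more "peaked" or concentrated a distribution, the lower its entropy

Entropies:
  H(A) = 2.0000 bits
  H(B) = 1.1426 bits
  H(C) = 1.9009 bits

Ranking: A > C > B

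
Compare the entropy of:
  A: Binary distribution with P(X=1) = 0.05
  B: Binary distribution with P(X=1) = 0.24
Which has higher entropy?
B

For binary distributions, entropy is maximized at p=0.5 and decreases as p moves toward 0 or 1.

H(A) = H(0.05) = 0.2864 bits
H(B) = H(0.24) = 0.7950 bits

Distribution B (p=0.24) is closer to uniform (p=0.5), so it has higher entropy.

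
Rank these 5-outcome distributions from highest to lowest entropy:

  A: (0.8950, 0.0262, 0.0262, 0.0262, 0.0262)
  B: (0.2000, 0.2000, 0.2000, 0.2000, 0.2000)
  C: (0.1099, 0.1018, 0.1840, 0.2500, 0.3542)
B > C > A

Key insight: Entropy is maximized by uniform distributions and minimized by concentrated distributions.

- Uniform distributions have maximum entropy log₂(5) = 2.3219 bits
- The more "peaked" or concentrated a distribution, the lower its entropy

Entropies:
  H(A) = 0.6946 bits
  H(B) = 2.3219 bits
  H(C) = 2.1655 bits

Ranking: B > C > A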